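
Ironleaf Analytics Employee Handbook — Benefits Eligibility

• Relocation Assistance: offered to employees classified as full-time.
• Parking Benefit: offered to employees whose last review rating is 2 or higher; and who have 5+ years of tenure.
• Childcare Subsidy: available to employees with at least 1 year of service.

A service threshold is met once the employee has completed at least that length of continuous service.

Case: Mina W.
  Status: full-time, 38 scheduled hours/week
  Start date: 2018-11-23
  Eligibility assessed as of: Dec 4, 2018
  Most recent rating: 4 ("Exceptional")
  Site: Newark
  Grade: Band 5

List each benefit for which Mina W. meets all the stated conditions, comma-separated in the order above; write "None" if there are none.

Relocation Assistance

Service from 2018-11-23 to Dec 4, 2018: 11 days.
Relocation Assistance — status full-time ✓ → eligible.
Parking Benefit — rating 4 ≥ 2 ✓; service 11 days < 5 years (≈1825 days) ✗ → not eligible.
Childcare Subsidy — service 11 days < 1 year (≈365 days) ✗ → not eligible.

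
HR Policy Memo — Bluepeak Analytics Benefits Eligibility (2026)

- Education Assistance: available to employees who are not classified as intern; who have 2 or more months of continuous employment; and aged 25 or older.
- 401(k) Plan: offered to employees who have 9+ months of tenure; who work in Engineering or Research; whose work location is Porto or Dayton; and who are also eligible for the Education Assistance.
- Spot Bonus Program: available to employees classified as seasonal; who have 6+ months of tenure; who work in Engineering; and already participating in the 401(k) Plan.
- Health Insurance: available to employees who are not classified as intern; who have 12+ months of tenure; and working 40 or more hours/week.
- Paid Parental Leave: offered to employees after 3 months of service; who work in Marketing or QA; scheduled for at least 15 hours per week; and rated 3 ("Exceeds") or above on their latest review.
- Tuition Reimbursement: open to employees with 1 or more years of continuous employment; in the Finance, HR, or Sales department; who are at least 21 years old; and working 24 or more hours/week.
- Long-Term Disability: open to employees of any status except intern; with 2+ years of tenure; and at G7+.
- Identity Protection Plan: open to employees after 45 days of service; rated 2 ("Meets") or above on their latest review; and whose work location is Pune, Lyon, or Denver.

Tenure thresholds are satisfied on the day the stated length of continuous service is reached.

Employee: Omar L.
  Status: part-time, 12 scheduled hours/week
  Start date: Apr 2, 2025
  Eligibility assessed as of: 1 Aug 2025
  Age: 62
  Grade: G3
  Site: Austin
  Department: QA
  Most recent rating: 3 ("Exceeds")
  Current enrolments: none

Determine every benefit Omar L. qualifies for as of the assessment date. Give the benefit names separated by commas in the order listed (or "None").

Education Assistance

Service from Apr 2, 2025 to 1 Aug 2025: 121 days.
Education Assistance — status part-time ✓ (not excluded); service 121 days ≥ 2 months (≈60 days) ✓; age 62 ≥ 25 ✓ → eligible.
401(k) Plan — service 121 days < 9 months (≈270 days) ✗ → not eligible.
Spot Bonus Program — status part-time ✗ (requires seasonal) → not eligible.
Health Insurance — status part-time ✓ (not excluded); service 121 days < 12 months (≈360 days) ✗ → not eligible.
Paid Parental Leave — service 121 days ≥ 3 months (≈90 days) ✓; dept QA ✓; 12 hrs/wk < 15 ✗ → not eligible.
Tuition Reimbursement — service 121 days < 1 year (≈365 days) ✗ → not eligible.
Long-Term Disability — status part-time ✓ (not excluded); service 121 days < 2 years (≈730 days) ✗ → not eligible.
Identity Protection Plan — service 121 days ≥ 45 days ✓; rating 3 ≥ 2 ✓; site Austin ✗ (not Pune, Lyon, or Denver) → not eligible.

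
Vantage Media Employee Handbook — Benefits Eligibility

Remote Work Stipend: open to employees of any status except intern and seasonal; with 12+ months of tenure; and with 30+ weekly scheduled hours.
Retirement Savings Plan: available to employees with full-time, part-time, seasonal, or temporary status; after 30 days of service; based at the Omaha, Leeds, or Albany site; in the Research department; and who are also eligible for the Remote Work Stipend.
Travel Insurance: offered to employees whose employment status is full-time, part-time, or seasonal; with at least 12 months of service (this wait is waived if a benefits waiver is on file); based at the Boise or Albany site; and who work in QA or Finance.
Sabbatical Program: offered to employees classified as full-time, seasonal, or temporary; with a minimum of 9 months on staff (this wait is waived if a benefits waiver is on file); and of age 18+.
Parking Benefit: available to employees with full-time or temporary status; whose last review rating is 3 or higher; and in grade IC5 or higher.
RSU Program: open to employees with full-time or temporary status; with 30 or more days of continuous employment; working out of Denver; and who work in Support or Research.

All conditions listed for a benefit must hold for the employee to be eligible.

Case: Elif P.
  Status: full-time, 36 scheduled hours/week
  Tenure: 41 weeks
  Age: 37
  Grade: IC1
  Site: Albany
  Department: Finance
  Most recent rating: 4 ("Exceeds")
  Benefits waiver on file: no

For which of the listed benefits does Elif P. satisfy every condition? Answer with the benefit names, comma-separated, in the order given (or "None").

Remote Work Stipend — status full-time ✓ (not excluded); service 41 weeks < 12 months (≈360 days) ✗ → not eligible.
Retirement Savings Plan — status full-time ✓; service 41 weeks ≥ 30 days ✓; site Albany ✓; dept Finance ✗ → not eligible.
Travel Insurance — status full-time ✓; no waiver, service 41 weeks < 12 months (≈360 days) ✗ → not eligible.
Sabbatical Program — status full-time ✓; no waiver, service 41 weeks ≥ 9 months (≈270 days) ✓; age 37 ≥ 18 ✓ → eligible.
Parking Benefit — status full-time ✓; rating 4 ≥ 3 ✓; grade IC1 < IC5 ✗ → not eligible.
RSU Program — status full-time ✓; service 41 weeks ≥ 30 days ✓; site Albany ✗ (not Denver) → not eligible.

Sabbatical Program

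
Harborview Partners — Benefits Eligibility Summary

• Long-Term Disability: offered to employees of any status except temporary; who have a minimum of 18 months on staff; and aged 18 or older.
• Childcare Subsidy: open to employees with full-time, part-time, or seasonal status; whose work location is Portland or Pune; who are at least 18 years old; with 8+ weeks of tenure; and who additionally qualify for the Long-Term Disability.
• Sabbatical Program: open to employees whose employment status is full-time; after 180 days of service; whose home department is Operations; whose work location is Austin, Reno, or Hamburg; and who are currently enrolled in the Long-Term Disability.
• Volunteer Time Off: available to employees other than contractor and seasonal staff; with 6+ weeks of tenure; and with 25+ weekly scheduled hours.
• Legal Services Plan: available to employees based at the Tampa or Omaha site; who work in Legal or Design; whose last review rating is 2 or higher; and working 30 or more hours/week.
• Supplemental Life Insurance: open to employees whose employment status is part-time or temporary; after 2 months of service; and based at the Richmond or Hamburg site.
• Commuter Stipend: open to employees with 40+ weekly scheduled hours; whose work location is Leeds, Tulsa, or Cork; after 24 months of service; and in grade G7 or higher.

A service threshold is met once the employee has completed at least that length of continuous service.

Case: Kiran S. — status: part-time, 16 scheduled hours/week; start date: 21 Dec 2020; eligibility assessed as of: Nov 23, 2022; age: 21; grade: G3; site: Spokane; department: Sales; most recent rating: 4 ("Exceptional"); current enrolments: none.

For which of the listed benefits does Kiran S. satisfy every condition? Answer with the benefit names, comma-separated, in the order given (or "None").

Service from 21 Dec 2020 to Nov 23, 2022: 702 days.
Long-Term Disability — status part-time ✓ (not excluded); service 702 days ≥ 18 months (≈540 days) ✓; age 21 ≥ 18 ✓ → eligible.
Childcare Subsidy — status part-time ✓; site Spokane ✗ (not Portland or Pune) → not eligible.
Sabbatical Program — status part-time ✗ (requires full-time) → not eligible.
Volunteer Time Off — status part-time ✓ (not excluded); service 702 days ≥ 6 weeks (≈42 days) ✓; 16 hrs/wk < 25 ✗ → not eligible.
Legal Services Plan — site Spokane ✗ (not Tampa or Omaha) → not eligible.
Supplemental Life Insurance — status part-time ✓; service 702 days ≥ 2 months (≈60 days) ✓; site Spokane ✗ (not Richmond or Hamburg) → not eligible.
Commuter Stipend — 16 hrs/wk < 40 ✗ → not eligible.

Long-Term Disability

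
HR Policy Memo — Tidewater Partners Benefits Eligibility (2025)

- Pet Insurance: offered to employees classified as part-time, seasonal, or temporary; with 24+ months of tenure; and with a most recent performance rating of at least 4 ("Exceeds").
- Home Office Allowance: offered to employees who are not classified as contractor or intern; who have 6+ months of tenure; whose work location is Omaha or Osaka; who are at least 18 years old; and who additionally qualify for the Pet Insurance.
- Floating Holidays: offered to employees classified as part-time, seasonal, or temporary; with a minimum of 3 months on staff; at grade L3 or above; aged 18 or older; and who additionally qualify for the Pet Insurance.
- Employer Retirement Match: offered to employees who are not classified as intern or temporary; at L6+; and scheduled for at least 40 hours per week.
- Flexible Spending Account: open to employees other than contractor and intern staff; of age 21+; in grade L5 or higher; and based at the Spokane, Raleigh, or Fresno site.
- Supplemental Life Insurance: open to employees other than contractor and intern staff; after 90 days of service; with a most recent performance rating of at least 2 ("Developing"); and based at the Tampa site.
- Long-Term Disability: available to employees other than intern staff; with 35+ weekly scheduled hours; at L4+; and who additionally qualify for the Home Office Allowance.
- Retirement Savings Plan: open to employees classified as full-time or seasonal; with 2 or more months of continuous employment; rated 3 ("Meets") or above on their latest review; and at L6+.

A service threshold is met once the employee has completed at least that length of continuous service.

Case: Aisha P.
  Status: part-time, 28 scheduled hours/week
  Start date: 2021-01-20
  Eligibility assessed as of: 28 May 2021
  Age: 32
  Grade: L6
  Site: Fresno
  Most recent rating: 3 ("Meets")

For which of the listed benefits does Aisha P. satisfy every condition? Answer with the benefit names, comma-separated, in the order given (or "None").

Service from 2021-01-20 to 28 May 2021: 128 days.
Pet Insurance — status part-time ✓; service 128 days < 24 months (≈720 days) ✗ → not eligible.
Home Office Allowance — status part-time ✓ (not excluded); service 128 days < 6 months (≈180 days) ✗ → not eligible.
Floating Holidays — status part-time ✓; service 128 days ≥ 3 months (≈90 days) ✓; grade L6 ≥ L3 ✓; age 32 ≥ 18 ✓; not eligible for Pet Insurance ✗ → not eligible.
Employer Retirement Match — status part-time ✓ (not excluded); grade L6 ≥ L6 ✓; 28 hrs/wk < 40 ✗ → not eligible.
Flexible Spending Account — status part-time ✓ (not excluded); age 32 ≥ 21 ✓; grade L6 ≥ L5 ✓; site Fresno ✓ → eligible.
Supplemental Life Insurance — status part-time ✓ (not excluded); service 128 days ≥ 90 days ✓; rating 3 ≥ 2 ✓; site Fresno ✗ (not Tampa) → not eligible.
Long-Term Disability — status part-time ✓ (not excluded); 28 hrs/wk < 35 ✗ → not eligible.
Retirement Savings Plan — status part-time ✗ (requires full-time or seasonal) → not eligible.

Flexible Spending Account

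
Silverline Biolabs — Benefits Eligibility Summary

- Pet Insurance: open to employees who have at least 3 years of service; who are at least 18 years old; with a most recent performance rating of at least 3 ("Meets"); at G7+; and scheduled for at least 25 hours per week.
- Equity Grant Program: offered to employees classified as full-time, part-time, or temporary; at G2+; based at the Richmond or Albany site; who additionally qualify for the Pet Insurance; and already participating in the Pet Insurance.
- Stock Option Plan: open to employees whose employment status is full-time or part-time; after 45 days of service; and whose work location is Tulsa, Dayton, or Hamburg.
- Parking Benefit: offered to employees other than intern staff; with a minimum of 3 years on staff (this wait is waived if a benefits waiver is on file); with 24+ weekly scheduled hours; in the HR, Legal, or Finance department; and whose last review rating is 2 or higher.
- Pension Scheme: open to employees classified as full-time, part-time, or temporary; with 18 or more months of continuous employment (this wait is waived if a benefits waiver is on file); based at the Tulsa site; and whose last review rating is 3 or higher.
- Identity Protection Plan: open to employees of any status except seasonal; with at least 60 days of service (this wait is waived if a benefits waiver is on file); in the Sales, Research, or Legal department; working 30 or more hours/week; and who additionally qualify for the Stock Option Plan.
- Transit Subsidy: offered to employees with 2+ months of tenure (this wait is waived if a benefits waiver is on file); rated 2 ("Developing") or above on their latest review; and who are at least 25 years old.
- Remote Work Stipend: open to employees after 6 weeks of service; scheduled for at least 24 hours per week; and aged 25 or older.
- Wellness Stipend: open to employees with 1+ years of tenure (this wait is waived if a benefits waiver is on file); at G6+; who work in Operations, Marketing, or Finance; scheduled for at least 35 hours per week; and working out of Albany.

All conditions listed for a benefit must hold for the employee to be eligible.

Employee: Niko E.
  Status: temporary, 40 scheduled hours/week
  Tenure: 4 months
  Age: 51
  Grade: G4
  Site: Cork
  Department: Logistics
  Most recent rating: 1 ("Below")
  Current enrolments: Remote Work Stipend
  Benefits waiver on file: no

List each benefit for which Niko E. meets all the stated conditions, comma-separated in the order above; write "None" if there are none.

Remote Work Stipend

Pet Insurance — service 4 months < 3 years (≈1095 days) ✗ → not eligible.
Equity Grant Program — status temporary ✓; grade G4 ≥ G2 ✓; site Cork ✗ (not Richmond or Albany) → not eligible.
Stock Option Plan — status temporary ✗ (requires full-time or part-time) → not eligible.
Parking Benefit — status temporary ✓ (not excluded); no waiver, service 4 months < 3 years (≈1095 days) ✗ → not eligible.
Pension Scheme — status temporary ✓; no waiver, service 4 months < 18 months ✗ → not eligible.
Identity Protection Plan — status temporary ✓ (not excluded); no waiver, service 4 months ≥ 60 days ✓; dept Logistics ✗ → not eligible.
Transit Subsidy — no waiver, service 4 months ≥ 2 months ✓; rating 1 < 2 ✗ → not eligible.
Remote Work Stipend — service 4 months ≥ 6 weeks (≈42 days) ✓; 40 hrs/wk ≥ 24 ✓; age 51 ≥ 25 ✓ → eligible.
Wellness Stipend — no waiver, service 4 months < 1 year (≈365 days) ✗ → not eligible.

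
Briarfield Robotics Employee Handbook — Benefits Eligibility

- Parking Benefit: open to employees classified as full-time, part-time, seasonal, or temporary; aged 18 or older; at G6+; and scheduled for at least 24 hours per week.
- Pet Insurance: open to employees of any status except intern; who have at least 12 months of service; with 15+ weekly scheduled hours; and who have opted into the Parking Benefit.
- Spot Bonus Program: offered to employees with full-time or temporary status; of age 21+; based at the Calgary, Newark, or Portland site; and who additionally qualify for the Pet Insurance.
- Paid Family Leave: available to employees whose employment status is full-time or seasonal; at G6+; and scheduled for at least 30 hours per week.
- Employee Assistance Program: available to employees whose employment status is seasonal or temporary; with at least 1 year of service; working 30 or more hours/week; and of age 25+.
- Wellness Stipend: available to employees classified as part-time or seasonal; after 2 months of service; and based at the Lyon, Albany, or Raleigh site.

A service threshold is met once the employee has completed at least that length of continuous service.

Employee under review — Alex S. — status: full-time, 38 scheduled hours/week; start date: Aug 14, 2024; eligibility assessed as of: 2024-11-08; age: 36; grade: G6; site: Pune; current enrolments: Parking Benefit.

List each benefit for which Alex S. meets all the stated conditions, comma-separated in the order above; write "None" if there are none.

Parking Benefit, Paid Family Leave

Service from Aug 14, 2024 to 2024-11-08: 86 days.
Parking Benefit — status full-time ✓; age 36 ≥ 18 ✓; grade G6 ≥ G6 ✓; 38 hrs/wk ≥ 24 ✓ → eligible.
Pet Insurance — status full-time ✓ (not excluded); service 86 days < 12 months (≈360 days) ✗ → not eligible.
Spot Bonus Program — status full-time ✓; age 36 ≥ 21 ✓; site Pune ✗ (not Calgary, Newark, or Portland) → not eligible.
Paid Family Leave — status full-time ✓; grade G6 ≥ G6 ✓; 38 hrs/wk ≥ 30 ✓ → eligible.
Employee Assistance Program — status full-time ✗ (requires seasonal or temporary) → not eligible.
Wellness Stipend — status full-time ✗ (requires part-time or seasonal) → not eligible.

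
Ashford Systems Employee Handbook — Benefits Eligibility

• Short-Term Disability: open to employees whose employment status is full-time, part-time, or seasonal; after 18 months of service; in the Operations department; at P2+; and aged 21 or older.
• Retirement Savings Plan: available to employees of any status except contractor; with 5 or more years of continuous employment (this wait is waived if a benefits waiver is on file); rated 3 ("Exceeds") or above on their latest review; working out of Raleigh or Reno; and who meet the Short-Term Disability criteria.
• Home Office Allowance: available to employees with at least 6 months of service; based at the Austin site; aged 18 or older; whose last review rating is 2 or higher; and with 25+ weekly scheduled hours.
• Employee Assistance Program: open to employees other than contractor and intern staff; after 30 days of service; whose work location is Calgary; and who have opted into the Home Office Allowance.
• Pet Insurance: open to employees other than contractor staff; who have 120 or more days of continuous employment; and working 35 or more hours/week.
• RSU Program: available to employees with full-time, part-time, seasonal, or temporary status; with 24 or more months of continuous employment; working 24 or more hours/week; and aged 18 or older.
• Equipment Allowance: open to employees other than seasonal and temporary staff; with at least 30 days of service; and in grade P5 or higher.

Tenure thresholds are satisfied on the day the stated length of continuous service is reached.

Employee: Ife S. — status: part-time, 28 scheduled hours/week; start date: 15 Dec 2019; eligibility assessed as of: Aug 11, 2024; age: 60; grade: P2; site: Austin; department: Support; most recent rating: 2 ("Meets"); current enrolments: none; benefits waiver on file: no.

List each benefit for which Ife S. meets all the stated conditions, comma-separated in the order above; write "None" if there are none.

Service from 15 Dec 2019 to Aug 11, 2024: 1701 days.
Short-Term Disability — status part-time ✓; service 1701 days ≥ 18 months (≈540 days) ✓; dept Support ✗ → not eligible.
Retirement Savings Plan — status part-time ✓ (not excluded); no waiver, service 1701 days < 5 years (≈1825 days) ✗ → not eligible.
Home Office Allowance — service 1701 days ≥ 6 months (≈180 days) ✓; site Austin ✓; age 60 ≥ 18 ✓; rating 2 ≥ 2 ✓; 28 hrs/wk ≥ 25 ✓ → eligible.
Employee Assistance Program — status part-time ✓ (not excluded); service 1701 days ≥ 30 days ✓; site Austin ✗ (not Calgary) → not eligible.
Pet Insurance — status part-time ✓ (not excluded); service 1701 days ≥ 120 days ✓; 28 hrs/wk < 35 ✗ → not eligible.
RSU Program — status part-time ✓; service 1701 days ≥ 24 months (≈720 days) ✓; 28 hrs/wk ≥ 24 ✓; age 60 ≥ 18 ✓ → eligible.
Equipment Allowance — status part-time ✓ (not excluded); service 1701 days ≥ 30 days ✓; grade P2 < P5 ✗ → not eligible.

Home Office Allowance, RSU Program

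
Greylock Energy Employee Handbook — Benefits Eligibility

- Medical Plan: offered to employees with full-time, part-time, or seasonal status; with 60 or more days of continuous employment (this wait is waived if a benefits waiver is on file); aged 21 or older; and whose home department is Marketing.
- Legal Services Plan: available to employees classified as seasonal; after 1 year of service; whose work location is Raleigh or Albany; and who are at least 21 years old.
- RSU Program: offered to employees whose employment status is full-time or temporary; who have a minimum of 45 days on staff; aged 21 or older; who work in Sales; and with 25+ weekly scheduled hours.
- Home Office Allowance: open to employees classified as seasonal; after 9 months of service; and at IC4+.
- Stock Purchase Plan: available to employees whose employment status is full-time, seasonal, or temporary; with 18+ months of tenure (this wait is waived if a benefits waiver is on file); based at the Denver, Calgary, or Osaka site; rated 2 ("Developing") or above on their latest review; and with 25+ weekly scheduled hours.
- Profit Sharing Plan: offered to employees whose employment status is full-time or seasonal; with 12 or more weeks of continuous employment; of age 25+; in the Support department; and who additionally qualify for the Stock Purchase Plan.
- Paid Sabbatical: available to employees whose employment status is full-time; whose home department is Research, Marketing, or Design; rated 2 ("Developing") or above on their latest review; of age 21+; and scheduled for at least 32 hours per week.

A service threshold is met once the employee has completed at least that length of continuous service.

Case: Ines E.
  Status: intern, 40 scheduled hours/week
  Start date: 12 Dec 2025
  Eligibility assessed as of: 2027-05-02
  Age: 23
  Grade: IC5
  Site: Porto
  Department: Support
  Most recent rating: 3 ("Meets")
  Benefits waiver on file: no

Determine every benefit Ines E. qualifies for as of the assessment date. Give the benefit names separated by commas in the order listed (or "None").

None

Service from 12 Dec 2025 to 2027-05-02: 506 days.
Medical Plan — status intern ✗ (requires full-time, part-time, or seasonal) → not eligible.
Legal Services Plan — status intern ✗ (requires seasonal) → not eligible.
RSU Program — status intern ✗ (requires full-time or temporary) → not eligible.
Home Office Allowance — status intern ✗ (requires seasonal) → not eligible.
Stock Purchase Plan — status intern ✗ (requires full-time, seasonal, or temporary) → not eligible.
Profit Sharing Plan — status intern ✗ (requires full-time or seasonal) → not eligible.
Paid Sabbatical — status intern ✗ (requires full-time) → not eligible.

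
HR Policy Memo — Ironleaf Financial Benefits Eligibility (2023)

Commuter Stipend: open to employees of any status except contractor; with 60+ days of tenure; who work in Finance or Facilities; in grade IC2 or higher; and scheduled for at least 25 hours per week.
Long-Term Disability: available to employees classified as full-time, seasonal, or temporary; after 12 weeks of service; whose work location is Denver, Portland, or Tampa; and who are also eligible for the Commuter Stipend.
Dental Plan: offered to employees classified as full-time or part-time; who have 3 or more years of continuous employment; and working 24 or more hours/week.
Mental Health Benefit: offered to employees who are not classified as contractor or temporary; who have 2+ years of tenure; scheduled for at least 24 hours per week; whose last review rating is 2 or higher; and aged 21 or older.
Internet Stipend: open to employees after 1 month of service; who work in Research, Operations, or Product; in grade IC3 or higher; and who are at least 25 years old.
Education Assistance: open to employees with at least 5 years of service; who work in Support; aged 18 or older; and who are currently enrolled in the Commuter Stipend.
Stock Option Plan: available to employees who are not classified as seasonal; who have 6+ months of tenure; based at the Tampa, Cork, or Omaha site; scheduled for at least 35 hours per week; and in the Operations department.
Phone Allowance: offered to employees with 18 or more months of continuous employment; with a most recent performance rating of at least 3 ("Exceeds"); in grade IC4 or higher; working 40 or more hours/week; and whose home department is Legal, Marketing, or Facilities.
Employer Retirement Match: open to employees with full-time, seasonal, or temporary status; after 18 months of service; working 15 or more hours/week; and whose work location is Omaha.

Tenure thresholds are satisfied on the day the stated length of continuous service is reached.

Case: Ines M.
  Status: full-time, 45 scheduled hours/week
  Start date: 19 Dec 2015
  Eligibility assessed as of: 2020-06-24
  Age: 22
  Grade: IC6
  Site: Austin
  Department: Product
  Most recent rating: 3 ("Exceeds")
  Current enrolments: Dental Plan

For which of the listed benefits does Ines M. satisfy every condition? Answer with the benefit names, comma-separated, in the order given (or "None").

Service from 19 Dec 2015 to 2020-06-24: 1649 days.
Commuter Stipend — status full-time ✓ (not excluded); service 1649 days ≥ 60 days ✓; dept Product ✗ → not eligible.
Long-Term Disability — status full-time ✓; service 1649 days ≥ 12 weeks (≈84 days) ✓; site Austin ✗ (not Denver, Portland, or Tampa) → not eligible.
Dental Plan — status full-time ✓; service 1649 days ≥ 3 years (≈1095 days) ✓; 45 hrs/wk ≥ 24 ✓ → eligible.
Mental Health Benefit — status full-time ✓ (not excluded); service 1649 days ≥ 2 years (≈730 days) ✓; 45 hrs/wk ≥ 24 ✓; rating 3 ≥ 2 ✓; age 22 ≥ 21 ✓ → eligible.
Internet Stipend — service 1649 days ≥ 1 month (≈30 days) ✓; dept Product ✓; grade IC6 ≥ IC3 ✓; age 22 < 25 ✗ → not eligible.
Education Assistance — service 1649 days < 5 years (≈1825 days) ✗ → not eligible.
Stock Option Plan — status full-time ✓ (not excluded); service 1649 days ≥ 6 months (≈180 days) ✓; site Austin ✗ (not Tampa, Cork, or Omaha) → not eligible.
Phone Allowance — service 1649 days ≥ 18 months (≈540 days) ✓; rating 3 ≥ 3 ✓; grade IC6 ≥ IC4 ✓; 45 hrs/wk ≥ 40 ✓; dept Product ✗ → not eligible.
Employer Retirement Match — status full-time ✓; service 1649 days ≥ 18 months (≈540 days) ✓; 45 hrs/wk ≥ 15 ✓; site Austin ✗ (not Omaha) → not eligible.

Dental Plan, Mental Health Benefit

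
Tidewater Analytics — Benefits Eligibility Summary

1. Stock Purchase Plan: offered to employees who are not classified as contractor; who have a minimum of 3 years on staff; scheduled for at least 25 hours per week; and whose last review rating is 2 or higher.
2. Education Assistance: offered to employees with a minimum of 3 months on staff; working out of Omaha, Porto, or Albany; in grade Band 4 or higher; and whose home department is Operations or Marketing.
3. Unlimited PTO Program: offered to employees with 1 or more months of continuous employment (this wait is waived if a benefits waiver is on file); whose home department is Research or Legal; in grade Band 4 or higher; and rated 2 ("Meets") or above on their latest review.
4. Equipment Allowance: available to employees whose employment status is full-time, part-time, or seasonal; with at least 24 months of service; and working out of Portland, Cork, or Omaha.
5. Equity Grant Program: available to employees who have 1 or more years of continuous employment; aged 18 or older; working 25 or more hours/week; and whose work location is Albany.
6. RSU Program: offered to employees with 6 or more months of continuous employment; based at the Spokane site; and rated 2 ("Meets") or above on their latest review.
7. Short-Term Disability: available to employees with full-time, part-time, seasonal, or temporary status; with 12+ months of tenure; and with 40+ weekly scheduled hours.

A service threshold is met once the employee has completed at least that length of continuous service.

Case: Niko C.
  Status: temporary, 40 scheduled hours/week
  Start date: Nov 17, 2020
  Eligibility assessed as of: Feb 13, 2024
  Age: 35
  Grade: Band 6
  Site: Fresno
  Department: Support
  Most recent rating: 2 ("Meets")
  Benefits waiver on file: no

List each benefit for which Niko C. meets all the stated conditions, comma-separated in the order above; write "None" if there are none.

Stock Purchase Plan, Short-Term Disability

Service from Nov 17, 2020 to Feb 13, 2024: 1183 days.
Stock Purchase Plan — status temporary ✓ (not excluded); service 1183 days ≥ 3 years (≈1095 days) ✓; 40 hrs/wk ≥ 25 ✓; rating 2 ≥ 2 ✓ → eligible.
Education Assistance — service 1183 days ≥ 3 months (≈90 days) ✓; site Fresno ✗ (not Omaha, Porto, or Albany) → not eligible.
Unlimited PTO Program — no waiver, service 1183 days ≥ 1 month (≈30 days) ✓; dept Support ✗ → not eligible.
Equipment Allowance — status temporary ✗ (requires full-time, part-time, or seasonal) → not eligible.
Equity Grant Program — service 1183 days ≥ 1 year (≈365 days) ✓; age 35 ≥ 18 ✓; 40 hrs/wk ≥ 25 ✓; site Fresno ✗ (not Albany) → not eligible.
RSU Program — service 1183 days ≥ 6 months (≈180 days) ✓; site Fresno ✗ (not Spokane) → not eligible.
Short-Term Disability — status temporary ✓; service 1183 days ≥ 12 months (≈360 days) ✓; 40 hrs/wk ≥ 40 ✓ → eligible.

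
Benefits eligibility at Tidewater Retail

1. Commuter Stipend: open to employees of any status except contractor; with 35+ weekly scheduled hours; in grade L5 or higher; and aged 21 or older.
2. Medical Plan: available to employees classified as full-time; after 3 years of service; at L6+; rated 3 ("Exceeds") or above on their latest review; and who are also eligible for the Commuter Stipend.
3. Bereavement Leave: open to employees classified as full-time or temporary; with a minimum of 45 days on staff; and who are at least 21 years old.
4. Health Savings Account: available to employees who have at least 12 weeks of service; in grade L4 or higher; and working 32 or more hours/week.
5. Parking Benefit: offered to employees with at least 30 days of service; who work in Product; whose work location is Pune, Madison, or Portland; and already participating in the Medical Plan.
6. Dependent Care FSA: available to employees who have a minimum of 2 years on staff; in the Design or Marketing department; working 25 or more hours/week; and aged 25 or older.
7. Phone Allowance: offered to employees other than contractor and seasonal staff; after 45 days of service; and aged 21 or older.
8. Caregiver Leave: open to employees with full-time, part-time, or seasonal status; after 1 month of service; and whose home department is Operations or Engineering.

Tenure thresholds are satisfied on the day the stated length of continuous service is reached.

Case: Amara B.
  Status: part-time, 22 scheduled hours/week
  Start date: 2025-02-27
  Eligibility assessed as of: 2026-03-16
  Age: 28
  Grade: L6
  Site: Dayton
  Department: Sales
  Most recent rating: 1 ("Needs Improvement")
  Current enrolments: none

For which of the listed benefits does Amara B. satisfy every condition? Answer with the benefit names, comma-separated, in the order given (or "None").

Phone Allowance

Service from 2025-02-27 to 2026-03-16: 382 days.
Commuter Stipend — status part-time ✓ (not excluded); 22 hrs/wk < 35 ✗ → not eligible.
Medical Plan — status part-time ✗ (requires full-time) → not eligible.
Bereavement Leave — status part-time ✗ (requires full-time or temporary) → not eligible.
Health Savings Account — service 382 days ≥ 12 weeks (≈84 days) ✓; grade L6 ≥ L4 ✓; 22 hrs/wk < 32 ✗ → not eligible.
Parking Benefit — service 382 days ≥ 30 days ✓; dept Sales ✗ → not eligible.
Dependent Care FSA — service 382 days < 2 years (≈730 days) ✗ → not eligible.
Phone Allowance — status part-time ✓ (not excluded); service 382 days ≥ 45 days ✓; age 28 ≥ 21 ✓ → eligible.
Caregiver Leave — status part-time ✓; service 382 days ≥ 1 month (≈30 days) ✓; dept Sales ✗ → not eligible.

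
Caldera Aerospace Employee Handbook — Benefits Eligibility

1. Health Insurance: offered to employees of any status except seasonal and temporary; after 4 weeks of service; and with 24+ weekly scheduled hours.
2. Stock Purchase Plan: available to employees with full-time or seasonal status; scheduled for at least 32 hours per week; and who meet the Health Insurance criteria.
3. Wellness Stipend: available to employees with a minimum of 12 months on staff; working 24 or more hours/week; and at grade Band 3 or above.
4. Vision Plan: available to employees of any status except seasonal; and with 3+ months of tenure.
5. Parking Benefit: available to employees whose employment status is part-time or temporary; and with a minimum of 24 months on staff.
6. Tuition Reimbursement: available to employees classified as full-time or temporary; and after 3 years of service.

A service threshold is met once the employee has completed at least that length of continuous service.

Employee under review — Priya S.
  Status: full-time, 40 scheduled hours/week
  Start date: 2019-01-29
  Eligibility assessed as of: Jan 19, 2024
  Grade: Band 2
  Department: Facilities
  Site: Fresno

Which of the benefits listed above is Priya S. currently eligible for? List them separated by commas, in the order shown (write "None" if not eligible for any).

Service from 2019-01-29 to Jan 19, 2024: 1816 days.
Health Insurance — status full-time ✓ (not excluded); service 1816 days ≥ 4 weeks (≈28 days) ✓; 40 hrs/wk ≥ 24 ✓ → eligible.
Stock Purchase Plan — status full-time ✓; 40 hrs/wk ≥ 32 ✓; eligible for Health Insurance ✓ → eligible.
Wellness Stipend — service 1816 days ≥ 12 months (≈360 days) ✓; 40 hrs/wk ≥ 24 ✓; grade Band 2 < Band 3 ✗ → not eligible.
Vision Plan — status full-time ✓ (not excluded); service 1816 days ≥ 3 months (≈90 days) ✓ → eligible.
Parking Benefit — status full-time ✗ (requires part-time or temporary) → not eligible.
Tuition Reimbursement — status full-time ✓; service 1816 days ≥ 3 years (≈1095 days) ✓ → eligible.

Health Insurance, Stock Purchase Plan, Vision Plan, Tuition Reimbursement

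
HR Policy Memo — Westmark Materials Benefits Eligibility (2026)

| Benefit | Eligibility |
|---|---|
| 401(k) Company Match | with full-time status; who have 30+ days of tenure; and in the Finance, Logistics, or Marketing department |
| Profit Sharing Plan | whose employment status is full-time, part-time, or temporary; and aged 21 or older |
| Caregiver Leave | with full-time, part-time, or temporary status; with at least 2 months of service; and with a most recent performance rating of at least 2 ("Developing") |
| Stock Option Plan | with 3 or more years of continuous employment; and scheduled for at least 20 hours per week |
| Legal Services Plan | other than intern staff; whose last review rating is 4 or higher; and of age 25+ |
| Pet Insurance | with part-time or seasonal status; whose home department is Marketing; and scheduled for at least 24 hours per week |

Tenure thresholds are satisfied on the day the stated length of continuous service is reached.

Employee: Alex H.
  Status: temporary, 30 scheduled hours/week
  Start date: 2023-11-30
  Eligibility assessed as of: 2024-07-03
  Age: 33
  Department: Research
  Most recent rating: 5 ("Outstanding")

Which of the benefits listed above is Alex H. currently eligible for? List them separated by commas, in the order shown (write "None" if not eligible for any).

Profit Sharing Plan, Caregiver Leave, Legal Services Plan

Service from 2023-11-30 to 2024-07-03: 216 days.
401(k) Company Match — status temporary ✗ (requires full-time) → not eligible.
Profit Sharing Plan — status temporary ✓; age 33 ≥ 21 ✓ → eligible.
Caregiver Leave — status temporary ✓; service 216 days ≥ 2 months (≈60 days) ✓; rating 5 ≥ 2 ✓ → eligible.
Stock Option Plan — service 216 days < 3 years (≈1095 days) ✗ → not eligible.
Legal Services Plan — status temporary ✓ (not excluded); rating 5 ≥ 4 ✓; age 33 ≥ 25 ✓ → eligible.
Pet Insurance — status temporary ✗ (requires part-time or seasonal) → not eligible.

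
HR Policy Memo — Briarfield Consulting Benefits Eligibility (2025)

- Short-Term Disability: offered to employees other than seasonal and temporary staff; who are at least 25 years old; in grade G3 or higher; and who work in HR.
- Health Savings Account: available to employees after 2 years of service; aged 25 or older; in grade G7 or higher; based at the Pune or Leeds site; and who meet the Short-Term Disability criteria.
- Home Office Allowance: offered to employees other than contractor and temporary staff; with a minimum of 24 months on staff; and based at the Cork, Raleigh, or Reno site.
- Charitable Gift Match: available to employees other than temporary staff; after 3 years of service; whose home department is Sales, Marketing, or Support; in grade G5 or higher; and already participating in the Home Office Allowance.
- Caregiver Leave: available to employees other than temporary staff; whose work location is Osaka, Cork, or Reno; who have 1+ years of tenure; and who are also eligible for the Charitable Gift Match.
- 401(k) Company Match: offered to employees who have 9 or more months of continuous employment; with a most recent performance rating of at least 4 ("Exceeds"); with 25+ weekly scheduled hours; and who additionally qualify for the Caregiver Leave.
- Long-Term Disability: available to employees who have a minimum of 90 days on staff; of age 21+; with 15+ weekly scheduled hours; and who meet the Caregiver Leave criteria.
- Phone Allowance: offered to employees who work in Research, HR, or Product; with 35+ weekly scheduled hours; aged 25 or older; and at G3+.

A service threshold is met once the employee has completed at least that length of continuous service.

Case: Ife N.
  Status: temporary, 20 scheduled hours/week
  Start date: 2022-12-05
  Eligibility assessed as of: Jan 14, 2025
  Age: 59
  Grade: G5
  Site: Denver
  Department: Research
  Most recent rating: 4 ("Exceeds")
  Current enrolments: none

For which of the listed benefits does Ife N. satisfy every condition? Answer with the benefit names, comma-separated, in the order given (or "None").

None

Service from 2022-12-05 to Jan 14, 2025: 771 days.
Short-Term Disability — status temporary ✗ (excluded) → not eligible.
Health Savings Account — service 771 days ≥ 2 years (≈730 days) ✓; age 59 ≥ 25 ✓; grade G5 < G7 ✗ → not eligible.
Home Office Allowance — status temporary ✗ (excluded) → not eligible.
Charitable Gift Match — status temporary ✗ (excluded) → not eligible.
Caregiver Leave — status temporary ✗ (excluded) → not eligible.
401(k) Company Match — service 771 days ≥ 9 months (≈270 days) ✓; rating 4 ≥ 4 ✓; 20 hrs/wk < 25 ✗ → not eligible.
Long-Term Disability — service 771 days ≥ 90 days ✓; age 59 ≥ 21 ✓; 20 hrs/wk ≥ 15 ✓; not eligible for Caregiver Leave ✗ → not eligible.
Phone Allowance — dept Research ✓; 20 hrs/wk < 35 ✗ → not eligible.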